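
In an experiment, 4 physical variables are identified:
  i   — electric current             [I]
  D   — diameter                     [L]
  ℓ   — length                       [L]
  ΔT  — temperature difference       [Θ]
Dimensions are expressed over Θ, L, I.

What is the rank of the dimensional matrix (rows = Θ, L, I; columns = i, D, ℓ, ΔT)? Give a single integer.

Exponent matrix [Θ,L,I] × [i,D,ℓ,ΔT]:
  Θ: [ 0  0  0  1]
  L: [ 0  1  1  0]
  I: [ 1  0  0  0]
Row reduction gives pivot columns i,D,ΔT; rank = 3

3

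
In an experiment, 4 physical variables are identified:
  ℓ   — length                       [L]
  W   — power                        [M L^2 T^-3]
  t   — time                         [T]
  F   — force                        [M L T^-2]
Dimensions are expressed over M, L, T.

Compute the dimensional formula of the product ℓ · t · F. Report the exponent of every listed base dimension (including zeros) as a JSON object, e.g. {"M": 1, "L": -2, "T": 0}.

{"M": 1, "L": 2, "T": -1}

Exponent matrix [M,L,T] × [ℓ,W,t,F]:
  M: [ 0  1  0  1]
  L: [ 1  2  0  1]
  T: [ 0 -3  1 -2]
  [M]: (1)·0+(1)·0+(1)·1 = 1
  [L]: (1)·1+(1)·0+(1)·1 = 2
  [T]: (1)·0+(1)·1+(1)·-2 = -1
⇒ M L^2 T^-1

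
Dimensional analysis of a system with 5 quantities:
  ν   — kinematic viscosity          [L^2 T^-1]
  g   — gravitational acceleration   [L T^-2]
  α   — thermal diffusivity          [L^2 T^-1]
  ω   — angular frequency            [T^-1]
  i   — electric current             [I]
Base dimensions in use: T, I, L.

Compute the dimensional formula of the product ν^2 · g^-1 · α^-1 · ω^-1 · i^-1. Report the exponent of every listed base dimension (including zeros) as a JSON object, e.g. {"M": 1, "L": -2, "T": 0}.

Write exponents as rows T,I,L / cols ν,g,α,ω,i:
  T: [-1 -2 -1 -1  0]
  I: [ 0  0  0  0  1]
  L: [ 2  1  2  0  0]
  [T]: (2)·-1+(-1)·-2+(-1)·-1+(-1)·-1+(-1)·0 = 2
  [I]: (2)·0+(-1)·0+(-1)·0+(-1)·0+(-1)·1 = -1
  [L]: (2)·2+(-1)·1+(-1)·2+(-1)·0+(-1)·0 = 1
⇒ T^2 I^-1 L

{"T": 2, "I": -1, "L": 1}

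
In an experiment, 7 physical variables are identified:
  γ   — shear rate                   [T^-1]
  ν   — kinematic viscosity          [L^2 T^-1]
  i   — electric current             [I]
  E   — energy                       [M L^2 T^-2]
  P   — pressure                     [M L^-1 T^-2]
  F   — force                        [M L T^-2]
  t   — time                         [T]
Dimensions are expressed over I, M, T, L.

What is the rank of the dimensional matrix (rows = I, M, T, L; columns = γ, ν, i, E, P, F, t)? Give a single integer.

4

Write exponents as rows I,M,T,L / cols γ,ν,i,E,P,F,t:
  I: [ 0  0  1  0  0  0  0]
  M: [ 0  0  0  1  1  1  0]
  T: [-1 -1  0 -2 -2 -2  1]
  L: [ 0  2  0  2 -1  1  0]
Echelon form has 4 nonzero rows (pivots: γ,ν,i,E)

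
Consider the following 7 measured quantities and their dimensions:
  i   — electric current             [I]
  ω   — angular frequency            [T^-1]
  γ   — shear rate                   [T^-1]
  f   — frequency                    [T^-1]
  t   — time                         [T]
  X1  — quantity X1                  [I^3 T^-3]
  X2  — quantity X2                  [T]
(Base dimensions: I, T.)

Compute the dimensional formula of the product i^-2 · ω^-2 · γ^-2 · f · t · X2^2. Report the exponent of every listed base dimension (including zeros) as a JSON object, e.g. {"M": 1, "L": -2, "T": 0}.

{"I": -2, "T": 6}

Dimensional matrix (I×T by i×ω×γ×f×t×X1×X2):
  I: [ 1  0  0  0  0  3  0]
  T: [ 0 -1 -1 -1  1 -3  1]
  [I]: (-2)·1+(-2)·0+(-2)·0+(1)·0+(1)·0+(2)·0 = -2
  [T]: (-2)·0+(-2)·-1+(-2)·-1+(1)·-1+(1)·1+(2)·1 = 6
⇒ I^-2 T^6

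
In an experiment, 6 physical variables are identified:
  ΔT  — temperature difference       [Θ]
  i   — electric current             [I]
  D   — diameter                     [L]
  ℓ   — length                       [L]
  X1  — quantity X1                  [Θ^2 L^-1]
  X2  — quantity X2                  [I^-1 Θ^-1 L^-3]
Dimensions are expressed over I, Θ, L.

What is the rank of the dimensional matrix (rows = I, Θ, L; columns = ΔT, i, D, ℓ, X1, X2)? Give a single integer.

Write exponents as rows I,Θ,L / cols ΔT,i,D,ℓ,X1,X2:
  I: [ 0  1  0  0  0 -1]
  Θ: [ 1  0  0  0  2 -1]
  L: [ 0  0  1  1 -1 -3]
RREF → pivots at {ΔT,i,D} ⇒ r = 3

3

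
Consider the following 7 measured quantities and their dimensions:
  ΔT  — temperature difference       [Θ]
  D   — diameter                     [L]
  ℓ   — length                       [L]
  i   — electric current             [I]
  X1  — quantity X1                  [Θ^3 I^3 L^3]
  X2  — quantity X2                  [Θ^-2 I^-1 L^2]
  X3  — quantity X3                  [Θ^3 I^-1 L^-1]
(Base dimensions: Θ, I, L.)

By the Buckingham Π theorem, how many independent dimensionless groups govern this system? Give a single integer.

Exponent matrix [Θ,I,L] × [ΔT,D,ℓ,i,X1,X2,X3]:
  Θ: [ 1  0  0  0  3 -2  3]
  I: [ 0  0  0  1  3 -1 -1]
  L: [ 0  1  1  0  3  2 -1]
Row reduction gives pivot columns ΔT,D,i; rank = 3
n=7, r=3 ⇒ 4 dimensionless groups

4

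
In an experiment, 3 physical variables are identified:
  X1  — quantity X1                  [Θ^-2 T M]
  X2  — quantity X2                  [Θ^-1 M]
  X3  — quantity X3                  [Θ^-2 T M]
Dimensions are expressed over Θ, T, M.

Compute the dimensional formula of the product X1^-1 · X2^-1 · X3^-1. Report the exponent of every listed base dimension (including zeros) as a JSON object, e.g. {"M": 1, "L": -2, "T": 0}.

{"Θ": 5, "T": -2, "M": -3}

Write exponents as rows Θ,T,M / cols X1,X2,X3:
  Θ: [-2 -1 -2]
  T: [ 1  0  1]
  M: [ 1  1  1]
  [Θ]: (-1)·-2+(-1)·-1+(-1)·-2 = 5
  [T]: (-1)·1+(-1)·0+(-1)·1 = -2
  [M]: (-1)·1+(-1)·1+(-1)·1 = -3
⇒ Θ^5 T^-2 M^-3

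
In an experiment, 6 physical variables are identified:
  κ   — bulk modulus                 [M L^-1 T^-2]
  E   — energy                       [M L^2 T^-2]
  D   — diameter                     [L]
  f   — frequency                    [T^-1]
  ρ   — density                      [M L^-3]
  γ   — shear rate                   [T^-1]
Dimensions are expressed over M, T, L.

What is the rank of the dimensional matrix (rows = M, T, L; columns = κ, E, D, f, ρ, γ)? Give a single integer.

3

Write exponents as rows M,T,L / cols κ,E,D,f,ρ,γ:
  M: [ 1  1  0  0  1  0]
  T: [-2 -2  0 -1  0 -1]
  L: [-1  2  1  0 -3  0]
RREF → pivots at {κ,E,f} ⇒ r = 3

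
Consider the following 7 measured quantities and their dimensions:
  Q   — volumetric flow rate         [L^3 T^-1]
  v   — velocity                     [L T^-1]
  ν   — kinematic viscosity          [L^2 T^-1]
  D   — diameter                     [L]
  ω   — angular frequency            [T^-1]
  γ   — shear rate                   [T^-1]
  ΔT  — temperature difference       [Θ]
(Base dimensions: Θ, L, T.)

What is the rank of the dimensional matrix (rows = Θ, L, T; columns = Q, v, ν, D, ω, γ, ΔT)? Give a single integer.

3

Write exponents as rows Θ,L,T / cols Q,v,ν,D,ω,γ,ΔT:
  Θ: [ 0  0  0  0  0  0  1]
  L: [ 3  1  2  1  0  0  0]
  T: [-1 -1 -1  0 -1 -1  0]
RREF → pivots at {Q,v,ΔT} ⇒ r = 3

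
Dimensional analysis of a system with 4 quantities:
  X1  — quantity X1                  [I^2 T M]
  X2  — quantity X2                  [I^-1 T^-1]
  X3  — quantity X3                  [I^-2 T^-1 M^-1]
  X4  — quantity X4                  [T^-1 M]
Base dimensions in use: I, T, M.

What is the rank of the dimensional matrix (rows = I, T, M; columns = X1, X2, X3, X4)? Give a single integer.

2

Exponent matrix [I,T,M] × [X1,X2,X3,X4]:
  I: [ 2 -1 -2  0]
  T: [ 1 -1 -1 -1]
  M: [ 1  0 -1  1]
Echelon form has 2 nonzero rows (pivots: X1,X2)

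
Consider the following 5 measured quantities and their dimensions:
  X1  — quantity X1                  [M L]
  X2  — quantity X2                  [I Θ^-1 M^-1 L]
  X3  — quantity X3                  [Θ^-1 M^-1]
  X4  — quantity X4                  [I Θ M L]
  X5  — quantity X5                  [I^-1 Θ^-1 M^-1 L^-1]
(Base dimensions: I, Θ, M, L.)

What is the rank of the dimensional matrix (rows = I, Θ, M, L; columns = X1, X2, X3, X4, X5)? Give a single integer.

Dimensional matrix (I×Θ×M×L by X1×X2×X3×X4×X5):
  I: [ 0  1  0  1 -1]
  Θ: [ 0 -1 -1  1 -1]
  M: [ 1 -1 -1  1 -1]
  L: [ 1  1  0  1 -1]
Row reduction gives pivot columns X1,X2,X3; rank = 3

3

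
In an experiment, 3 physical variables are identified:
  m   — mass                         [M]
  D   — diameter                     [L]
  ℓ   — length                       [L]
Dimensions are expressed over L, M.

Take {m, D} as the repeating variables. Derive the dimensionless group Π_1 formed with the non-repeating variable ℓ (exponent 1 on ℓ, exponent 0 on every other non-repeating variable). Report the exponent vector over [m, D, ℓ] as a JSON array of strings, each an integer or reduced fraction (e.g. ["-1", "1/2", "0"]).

["0", "-1", "1"]

Write exponents as rows L,M / cols m,D,ℓ:
  L: [ 0  1  1]
  M: [ 1  0  0]
Row reduction gives pivot columns m,D; rank = 2
Pivot set = {m,D}, free = {ℓ}
RREF:
  r0: [   1    0    0]
  r1: [   0    1    1]
Fix exponent of ℓ at 1; solve each RREF row for its pivot's exponent:
  r0: exp(m) + (0)·1 = 0 ⇒ exp(m) = 0
  r1: exp(D) + (1)·1 = 0 ⇒ exp(D) = -1
Π_1 = D^-1 · ℓ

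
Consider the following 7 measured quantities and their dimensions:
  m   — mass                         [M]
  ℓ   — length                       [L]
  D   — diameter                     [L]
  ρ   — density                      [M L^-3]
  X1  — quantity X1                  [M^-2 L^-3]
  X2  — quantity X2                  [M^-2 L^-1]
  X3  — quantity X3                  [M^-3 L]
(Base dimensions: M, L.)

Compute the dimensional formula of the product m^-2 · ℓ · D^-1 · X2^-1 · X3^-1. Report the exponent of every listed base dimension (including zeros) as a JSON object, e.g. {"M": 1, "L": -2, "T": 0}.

{"M": 3, "L": 0}

Write exponents as rows M,L / cols m,ℓ,D,ρ,X1,X2,X3:
  M: [ 1  0  0  1 -2 -2 -3]
  L: [ 0  1  1 -3 -3 -1  1]
  [M]: (-2)·1+(1)·0+(-1)·0+(-1)·-2+(-1)·-3 = 3
  [L]: (-2)·0+(1)·1+(-1)·1+(-1)·-1+(-1)·1 = 0
⇒ M^3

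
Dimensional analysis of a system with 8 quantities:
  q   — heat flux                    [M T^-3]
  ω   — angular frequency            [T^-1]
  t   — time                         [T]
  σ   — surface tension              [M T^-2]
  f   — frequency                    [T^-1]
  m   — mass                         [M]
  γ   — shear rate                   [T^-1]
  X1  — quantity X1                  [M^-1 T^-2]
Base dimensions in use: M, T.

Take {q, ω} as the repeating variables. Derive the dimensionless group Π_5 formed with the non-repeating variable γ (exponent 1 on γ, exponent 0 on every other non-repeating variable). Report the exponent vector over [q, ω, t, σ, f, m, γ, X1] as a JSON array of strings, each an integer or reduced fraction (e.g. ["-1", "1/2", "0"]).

Exponent matrix [M,T] × [q,ω,t,σ,f,m,γ,X1]:
  M: [ 1  0  0  1  0  1  0 -1]
  T: [-3 -1  1 -2 -1  0 -1 -2]
Echelon form has 2 nonzero rows (pivots: q,ω)
Pivot set = {q,ω}, free = {t,σ,f,m,γ,X1}
RREF:
  r0: [   1    0    0    1    0    1    0   -1]
  r1: [   0    1   -1   -1    1   -3    1    5]
Fix exponent of γ at 1, t at 0, σ at 0, f at 0, m at 0, X1 at 0; solve each RREF row for its pivot's exponent:
  r0: exp(q) + (0)·1 = 0 ⇒ exp(q) = 0
  r1: exp(ω) + (1)·1 = 0 ⇒ exp(ω) = -1
Π_5 = ω^-1 · γ

["0", "-1", "0", "0", "0", "0", "1", "0"]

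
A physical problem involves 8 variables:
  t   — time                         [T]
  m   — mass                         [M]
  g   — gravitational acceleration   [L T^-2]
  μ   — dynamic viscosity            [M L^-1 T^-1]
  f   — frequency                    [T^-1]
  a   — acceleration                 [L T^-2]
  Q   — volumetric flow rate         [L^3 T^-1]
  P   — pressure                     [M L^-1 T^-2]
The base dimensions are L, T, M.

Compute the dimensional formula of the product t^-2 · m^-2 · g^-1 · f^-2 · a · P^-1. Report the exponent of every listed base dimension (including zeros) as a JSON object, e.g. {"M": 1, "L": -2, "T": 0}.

{"L": 1, "T": 2, "M": -3}

Write exponents as rows L,T,M / cols t,m,g,μ,f,a,Q,P:
  L: [ 0  0  1 -1  0  1  3 -1]
  T: [ 1  0 -2 -1 -1 -2 -1 -2]
  M: [ 0  1  0  1  0  0  0  1]
  [L]: (-2)·0+(-2)·0+(-1)·1+(-2)·0+(1)·1+(-1)·-1 = 1
  [T]: (-2)·1+(-2)·0+(-1)·-2+(-2)·-1+(1)·-2+(-1)·-2 = 2
  [M]: (-2)·0+(-2)·1+(-1)·0+(-2)·0+(1)·0+(-1)·1 = -3
⇒ L T^2 M^-3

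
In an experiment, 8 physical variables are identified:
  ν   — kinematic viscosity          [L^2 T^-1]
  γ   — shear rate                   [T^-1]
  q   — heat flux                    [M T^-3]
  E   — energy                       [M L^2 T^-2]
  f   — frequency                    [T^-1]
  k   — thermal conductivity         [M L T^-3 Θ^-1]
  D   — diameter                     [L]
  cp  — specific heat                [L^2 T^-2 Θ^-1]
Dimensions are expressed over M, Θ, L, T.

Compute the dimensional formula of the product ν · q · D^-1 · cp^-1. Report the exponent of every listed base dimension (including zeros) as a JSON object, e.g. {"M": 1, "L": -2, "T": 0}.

Dimensional matrix (M×Θ×L×T by ν×γ×q×E×f×k×D×cp):
  M: [ 0  0  1  1  0  1  0  0]
  Θ: [ 0  0  0  0  0 -1  0 -1]
  L: [ 2  0  0  2  0  1  1  2]
  T: [-1 -1 -3 -2 -1 -3  0 -2]
  [M]: (1)·0+(1)·1+(-1)·0+(-1)·0 = 1
  [Θ]: (1)·0+(1)·0+(-1)·0+(-1)·-1 = 1
  [L]: (1)·2+(1)·0+(-1)·1+(-1)·2 = -1
  [T]: (1)·-1+(1)·-3+(-1)·0+(-1)·-2 = -2
⇒ M Θ L^-1 T^-2

{"M": 1, "Θ": 1, "L": -1, "T": -2}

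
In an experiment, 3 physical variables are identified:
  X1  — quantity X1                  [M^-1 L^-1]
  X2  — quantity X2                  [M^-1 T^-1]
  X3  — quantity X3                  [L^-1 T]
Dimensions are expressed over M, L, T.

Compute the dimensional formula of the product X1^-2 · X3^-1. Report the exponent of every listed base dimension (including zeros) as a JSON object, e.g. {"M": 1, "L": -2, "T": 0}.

{"M": 2, "L": 3, "T": -1}

Exponent matrix [M,L,T] × [X1,X2,X3]:
  M: [-1 -1  0]
  L: [-1  0 -1]
  T: [ 0 -1  1]
  [M]: (-2)·-1+(-1)·0 = 2
  [L]: (-2)·-1+(-1)·-1 = 3
  [T]: (-2)·0+(-1)·1 = -1
⇒ M^2 L^3 T^-1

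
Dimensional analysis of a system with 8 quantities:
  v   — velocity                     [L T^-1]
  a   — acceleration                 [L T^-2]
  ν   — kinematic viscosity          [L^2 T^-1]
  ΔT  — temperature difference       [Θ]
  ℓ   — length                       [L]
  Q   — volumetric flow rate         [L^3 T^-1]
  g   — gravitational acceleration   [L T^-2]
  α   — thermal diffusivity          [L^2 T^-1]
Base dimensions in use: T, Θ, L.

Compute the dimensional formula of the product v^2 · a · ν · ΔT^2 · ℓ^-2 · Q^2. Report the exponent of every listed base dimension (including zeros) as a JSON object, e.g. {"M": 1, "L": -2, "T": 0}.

{"T": -7, "Θ": 2, "L": 9}

Write exponents as rows T,Θ,L / cols v,a,ν,ΔT,ℓ,Q,g,α:
  T: [-1 -2 -1  0  0 -1 -2 -1]
  Θ: [ 0  0  0  1  0  0  0  0]
  L: [ 1  1  2  0  1  3  1  2]
  [T]: (2)·-1+(1)·-2+(1)·-1+(2)·0+(-2)·0+(2)·-1 = -7
  [Θ]: (2)·0+(1)·0+(1)·0+(2)·1+(-2)·0+(2)·0 = 2
  [L]: (2)·1+(1)·1+(1)·2+(2)·0+(-2)·1+(2)·3 = 9
⇒ T^-7 Θ^2 L^9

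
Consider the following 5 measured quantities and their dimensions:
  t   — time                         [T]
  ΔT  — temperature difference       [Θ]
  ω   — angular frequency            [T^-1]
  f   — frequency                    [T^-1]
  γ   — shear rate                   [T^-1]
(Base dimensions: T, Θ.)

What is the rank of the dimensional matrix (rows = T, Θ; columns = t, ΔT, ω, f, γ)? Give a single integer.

2

Exponent matrix [T,Θ] × [t,ΔT,ω,f,γ]:
  T: [ 1  0 -1 -1 -1]
  Θ: [ 0  1  0  0  0]
Echelon form has 2 nonzero rows (pivots: t,ΔT)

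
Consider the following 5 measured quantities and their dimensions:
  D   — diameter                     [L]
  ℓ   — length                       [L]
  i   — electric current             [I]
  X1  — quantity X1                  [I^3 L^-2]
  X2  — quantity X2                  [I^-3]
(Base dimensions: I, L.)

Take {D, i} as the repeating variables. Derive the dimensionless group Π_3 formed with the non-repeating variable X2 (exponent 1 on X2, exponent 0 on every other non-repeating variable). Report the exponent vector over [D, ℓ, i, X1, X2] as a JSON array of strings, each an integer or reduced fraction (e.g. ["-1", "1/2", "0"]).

["0", "0", "3", "0", "1"]

Dimensional matrix (I×L by D×ℓ×i×X1×X2):
  I: [ 0  0  1  3 -3]
  L: [ 1  1  0 -2  0]
Row reduction gives pivot columns D,i; rank = 2
Pivot set = {D,i}, free = {ℓ,X1,X2}
RREF:
  r0: [   1    1    0   -2    0]
  r1: [   0    0    1    3   -3]
Fix exponent of X2 at 1, ℓ at 0, X1 at 0; solve each RREF row for its pivot's exponent:
  r0: exp(D) + (0)·1 = 0 ⇒ exp(D) = 0
  r1: exp(i) + (-3)·1 = 0 ⇒ exp(i) = 3
Π_3 = i^3 · X2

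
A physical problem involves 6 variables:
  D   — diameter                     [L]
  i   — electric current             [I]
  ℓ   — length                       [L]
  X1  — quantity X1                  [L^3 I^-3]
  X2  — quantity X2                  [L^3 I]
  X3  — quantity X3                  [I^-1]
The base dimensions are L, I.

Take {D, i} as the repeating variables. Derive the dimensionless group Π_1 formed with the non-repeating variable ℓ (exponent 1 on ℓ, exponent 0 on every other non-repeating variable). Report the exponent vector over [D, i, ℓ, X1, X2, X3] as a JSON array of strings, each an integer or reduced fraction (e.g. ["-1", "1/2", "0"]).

["-1", "0", "1", "0", "0", "0"]

Exponent matrix [L,I] × [D,i,ℓ,X1,X2,X3]:
  L: [ 1  0  1  3  3  0]
  I: [ 0  1  0 -3  1 -1]
Echelon form has 2 nonzero rows (pivots: D,i)
Pivot set = {D,i}, free = {ℓ,X1,X2,X3}
RREF:
  r0: [   1    0    1    3    3    0]
  r1: [   0    1    0   -3    1   -1]
Fix exponent of ℓ at 1, X1 at 0, X2 at 0, X3 at 0; solve each RREF row for its pivot's exponent:
  r0: exp(D) + (1)·1 = 0 ⇒ exp(D) = -1
  r1: exp(i) + (0)·1 = 0 ⇒ exp(i) = 0
Π_1 = D^-1 · ℓ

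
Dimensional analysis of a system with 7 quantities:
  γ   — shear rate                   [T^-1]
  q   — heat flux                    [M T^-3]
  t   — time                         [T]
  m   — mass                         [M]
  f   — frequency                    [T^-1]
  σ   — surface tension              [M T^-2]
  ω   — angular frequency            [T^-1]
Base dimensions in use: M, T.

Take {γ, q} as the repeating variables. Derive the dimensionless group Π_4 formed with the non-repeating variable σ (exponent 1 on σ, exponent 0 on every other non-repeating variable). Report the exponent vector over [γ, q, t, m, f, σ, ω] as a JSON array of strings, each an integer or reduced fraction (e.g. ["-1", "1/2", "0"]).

["1", "-1", "0", "0", "0", "1", "0"]

Write exponents as rows M,T / cols γ,q,t,m,f,σ,ω:
  M: [ 0  1  0  1  0  1  0]
  T: [-1 -3  1  0 -1 -2 -1]
RREF → pivots at {γ,q} ⇒ r = 2
Repeat: γ,q; free: t,m,f,σ,ω
RREF:
  r0: [   1    0   -1   -3    1   -1    1]
  r1: [   0    1    0    1    0    1    0]
Fix exponent of σ at 1, t at 0, m at 0, f at 0, ω at 0; solve each RREF row for its pivot's exponent:
  r0: exp(γ) + (-1)·1 = 0 ⇒ exp(γ) = 1
  r1: exp(q) + (1)·1 = 0 ⇒ exp(q) = -1
Π_4 = γ · q^-1 · σ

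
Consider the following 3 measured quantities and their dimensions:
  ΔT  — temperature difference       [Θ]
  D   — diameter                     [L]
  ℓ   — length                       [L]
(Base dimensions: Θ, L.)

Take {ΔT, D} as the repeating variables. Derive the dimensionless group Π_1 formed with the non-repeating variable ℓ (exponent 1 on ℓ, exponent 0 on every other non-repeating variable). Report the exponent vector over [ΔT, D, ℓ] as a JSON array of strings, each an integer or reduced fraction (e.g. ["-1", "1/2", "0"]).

["0", "-1", "1"]

Dimensional matrix (Θ×L by ΔT×D×ℓ):
  Θ: [ 1  0  0]
  L: [ 0  1  1]
RREF → pivots at {ΔT,D} ⇒ r = 2
Repeat: ΔT,D; free: ℓ
RREF:
  r0: [   1    0    0]
  r1: [   0    1    1]
Fix exponent of ℓ at 1; solve each RREF row for its pivot's exponent:
  r0: exp(ΔT) + (0)·1 = 0 ⇒ exp(ΔT) = 0
  r1: exp(D) + (1)·1 = 0 ⇒ exp(D) = -1
Π_1 = D^-1 · ℓ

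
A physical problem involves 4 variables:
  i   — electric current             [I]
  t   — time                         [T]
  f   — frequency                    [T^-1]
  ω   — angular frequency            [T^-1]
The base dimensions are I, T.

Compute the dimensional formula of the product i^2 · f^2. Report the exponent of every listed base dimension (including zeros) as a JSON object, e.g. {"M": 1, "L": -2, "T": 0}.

{"I": 2, "T": -2}

Dimensional matrix (I×T by i×t×f×ω):
  I: [ 1  0  0  0]
  T: [ 0  1 -1 -1]
  [I]: (2)·1+(2)·0 = 2
  [T]: (2)·0+(2)·-1 = -2
⇒ I^2 T^-2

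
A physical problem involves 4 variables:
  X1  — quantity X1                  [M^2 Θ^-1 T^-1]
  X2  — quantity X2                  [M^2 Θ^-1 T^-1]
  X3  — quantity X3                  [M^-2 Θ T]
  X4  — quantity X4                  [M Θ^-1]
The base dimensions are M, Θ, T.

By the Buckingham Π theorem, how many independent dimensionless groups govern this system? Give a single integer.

2

Exponent matrix [M,Θ,T] × [X1,X2,X3,X4]:
  M: [ 2  2 -2  1]
  Θ: [-1 -1  1 -1]
  T: [-1 -1  1  0]
Echelon form has 2 nonzero rows (pivots: X1,X4)
4 vars − rank 2 = 2 Π groups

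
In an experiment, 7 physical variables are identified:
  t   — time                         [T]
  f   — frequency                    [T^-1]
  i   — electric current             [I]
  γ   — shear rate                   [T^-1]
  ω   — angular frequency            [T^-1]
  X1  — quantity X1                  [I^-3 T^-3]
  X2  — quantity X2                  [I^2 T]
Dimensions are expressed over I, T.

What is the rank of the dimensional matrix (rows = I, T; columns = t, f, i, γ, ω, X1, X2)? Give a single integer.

Write exponents as rows I,T / cols t,f,i,γ,ω,X1,X2:
  I: [ 0  0  1  0  0 -3  2]
  T: [ 1 -1  0 -1 -1 -3  1]
RREF → pivots at {t,i} ⇒ r = 2

2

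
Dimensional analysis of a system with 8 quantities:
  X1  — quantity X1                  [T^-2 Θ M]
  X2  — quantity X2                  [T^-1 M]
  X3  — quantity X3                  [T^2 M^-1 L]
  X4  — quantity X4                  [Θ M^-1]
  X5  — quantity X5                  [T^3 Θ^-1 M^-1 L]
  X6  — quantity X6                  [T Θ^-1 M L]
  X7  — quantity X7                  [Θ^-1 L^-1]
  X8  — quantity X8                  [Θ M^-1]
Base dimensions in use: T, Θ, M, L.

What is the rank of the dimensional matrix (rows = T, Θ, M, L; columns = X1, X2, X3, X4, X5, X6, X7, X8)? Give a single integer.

3

Dimensional matrix (T×Θ×M×L by X1×X2×X3×X4×X5×X6×X7×X8):
  T: [-2 -1  2  0  3  1  0  0]
  Θ: [ 1  0  0  1 -1 -1 -1  1]
  M: [ 1  1 -1 -1 -1  1  0 -1]
  L: [ 0  0  1  0  1  1 -1  0]
Echelon form has 3 nonzero rows (pivots: X1,X2,X3)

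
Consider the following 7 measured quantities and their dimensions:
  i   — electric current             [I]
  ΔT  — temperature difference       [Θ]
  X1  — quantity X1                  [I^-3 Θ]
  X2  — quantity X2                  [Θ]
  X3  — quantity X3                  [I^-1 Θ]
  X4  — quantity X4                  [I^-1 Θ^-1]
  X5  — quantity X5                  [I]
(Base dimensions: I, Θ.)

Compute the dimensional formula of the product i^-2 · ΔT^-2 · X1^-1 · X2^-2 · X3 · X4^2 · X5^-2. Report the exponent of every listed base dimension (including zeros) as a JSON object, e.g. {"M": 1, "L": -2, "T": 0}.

{"I": -4, "Θ": -6}

Exponent matrix [I,Θ] × [i,ΔT,X1,X2,X3,X4,X5]:
  I: [ 1  0 -3  0 -1 -1  1]
  Θ: [ 0  1  1  1  1 -1  0]
  [I]: (-2)·1+(-2)·0+(-1)·-3+(-2)·0+(1)·-1+(2)·-1+(-2)·1 = -4
  [Θ]: (-2)·0+(-2)·1+(-1)·1+(-2)·1+(1)·1+(2)·-1+(-2)·0 = -6
⇒ I^-4 Θ^-6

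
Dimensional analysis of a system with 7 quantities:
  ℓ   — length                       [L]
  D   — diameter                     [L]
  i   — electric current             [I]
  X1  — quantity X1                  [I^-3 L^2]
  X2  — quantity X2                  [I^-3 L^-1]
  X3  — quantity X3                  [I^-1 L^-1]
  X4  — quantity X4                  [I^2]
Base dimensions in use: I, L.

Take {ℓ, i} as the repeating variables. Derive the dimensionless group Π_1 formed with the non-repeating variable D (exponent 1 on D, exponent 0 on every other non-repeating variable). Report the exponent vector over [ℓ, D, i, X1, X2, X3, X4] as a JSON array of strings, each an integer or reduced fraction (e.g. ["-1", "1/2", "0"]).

Write exponents as rows I,L / cols ℓ,D,i,X1,X2,X3,X4:
  I: [ 0  0  1 -3 -3 -1  2]
  L: [ 1  1  0  2 -1 -1  0]
Echelon form has 2 nonzero rows (pivots: ℓ,i)
Repeat: ℓ,i; free: D,X1,X2,X3,X4
RREF:
  r0: [   1    1    0    2   -1   -1    0]
  r1: [   0    0    1   -3   -3   -1    2]
Fix exponent of D at 1, X1 at 0, X2 at 0, X3 at 0, X4 at 0; solve each RREF row for its pivot's exponent:
  r0: exp(ℓ) + (1)·1 = 0 ⇒ exp(ℓ) = -1
  r1: exp(i) + (0)·1 = 0 ⇒ exp(i) = 0
Π_1 = ℓ^-1 · D

["-1", "1", "0", "0", "0", "0", "0"]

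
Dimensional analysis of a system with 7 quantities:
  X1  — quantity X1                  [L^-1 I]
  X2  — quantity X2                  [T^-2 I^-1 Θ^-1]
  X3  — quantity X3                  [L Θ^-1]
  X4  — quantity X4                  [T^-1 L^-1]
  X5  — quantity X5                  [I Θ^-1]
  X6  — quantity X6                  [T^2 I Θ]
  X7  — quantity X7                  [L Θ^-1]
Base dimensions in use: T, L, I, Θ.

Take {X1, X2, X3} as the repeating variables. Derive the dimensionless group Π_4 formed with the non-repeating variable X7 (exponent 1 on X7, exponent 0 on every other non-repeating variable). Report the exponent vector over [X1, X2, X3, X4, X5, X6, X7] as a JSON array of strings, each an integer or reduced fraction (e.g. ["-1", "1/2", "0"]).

["0", "0", "-1", "0", "0", "0", "1"]

Write exponents as rows T,L,I,Θ / cols X1,X2,X3,X4,X5,X6,X7:
  T: [ 0 -2  0 -1  0  2  0]
  L: [-1  0  1 -1  0  0  1]
  I: [ 1 -1  0  0  1  1  0]
  Θ: [ 0 -1 -1  0 -1  1 -1]
Echelon form has 3 nonzero rows (pivots: X1,X2,X3)
Repeat: X1,X2,X3; free: X4,X5,X6,X7
RREF:
  r0: [   1    0    0  1/2    1    0    0]
  r1: [   0    1    0  1/2    0   -1    0]
  r2: [   0    0    1 -1/2    1    0    1]
  r3: [   0    0    0    0    0    0    0]
Fix exponent of X7 at 1, X4 at 0, X5 at 0, X6 at 0; solve each RREF row for its pivot's exponent:
  r0: exp(X1) + (0)·1 = 0 ⇒ exp(X1) = 0
  r1: exp(X2) + (0)·1 = 0 ⇒ exp(X2) = 0
  r2: exp(X3) + (1)·1 = 0 ⇒ exp(X3) = -1
Π_4 = X3^-1 · X7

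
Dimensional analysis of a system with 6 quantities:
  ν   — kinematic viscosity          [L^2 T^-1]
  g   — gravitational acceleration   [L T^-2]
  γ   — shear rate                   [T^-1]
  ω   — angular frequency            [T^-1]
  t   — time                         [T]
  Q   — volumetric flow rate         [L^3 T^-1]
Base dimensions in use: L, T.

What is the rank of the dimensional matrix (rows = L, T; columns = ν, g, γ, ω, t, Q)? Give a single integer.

Exponent matrix [L,T] × [ν,g,γ,ω,t,Q]:
  L: [ 2  1  0  0  0  3]
  T: [-1 -2 -1 -1  1 -1]
Row reduction gives pivot columns ν,g; rank = 2

2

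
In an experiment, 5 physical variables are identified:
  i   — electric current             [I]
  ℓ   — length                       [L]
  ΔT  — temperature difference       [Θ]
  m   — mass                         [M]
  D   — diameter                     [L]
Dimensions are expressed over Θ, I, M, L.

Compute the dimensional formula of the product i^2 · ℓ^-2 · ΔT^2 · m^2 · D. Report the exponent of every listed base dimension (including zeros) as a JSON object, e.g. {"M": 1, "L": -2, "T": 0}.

Write exponents as rows Θ,I,M,L / cols i,ℓ,ΔT,m,D:
  Θ: [ 0  0  1  0  0]
  I: [ 1  0  0  0  0]
  M: [ 0  0  0  1  0]
  L: [ 0  1  0  0  1]
  [Θ]: (2)·0+(-2)·0+(2)·1+(2)·0+(1)·0 = 2
  [I]: (2)·1+(-2)·0+(2)·0+(2)·0+(1)·0 = 2
  [M]: (2)·0+(-2)·0+(2)·0+(2)·1+(1)·0 = 2
  [L]: (2)·0+(-2)·1+(2)·0+(2)·0+(1)·1 = -1
⇒ Θ^2 I^2 M^2 L^-1

{"Θ": 2, "I": 2, "M": 2, "L": -1}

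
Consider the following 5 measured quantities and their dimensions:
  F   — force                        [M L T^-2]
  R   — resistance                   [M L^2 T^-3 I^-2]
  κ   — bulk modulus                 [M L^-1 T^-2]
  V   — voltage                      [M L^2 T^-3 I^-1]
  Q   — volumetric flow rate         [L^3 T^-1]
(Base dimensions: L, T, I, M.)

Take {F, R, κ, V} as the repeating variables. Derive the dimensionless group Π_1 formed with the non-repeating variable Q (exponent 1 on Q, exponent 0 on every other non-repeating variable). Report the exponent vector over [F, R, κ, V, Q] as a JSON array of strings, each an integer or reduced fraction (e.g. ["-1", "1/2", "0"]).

Write exponents as rows L,T,I,M / cols F,R,κ,V,Q:
  L: [ 1  2 -1  2  3]
  T: [-2 -3 -2 -3 -1]
  I: [ 0 -2  0 -1  0]
  M: [ 1  1  1  1  0]
RREF → pivots at {F,R,κ,V} ⇒ r = 4
Repeat: F,R,κ,V; free: Q
RREF:
  r0: [   1    0    0    0    0]
  r1: [   0    1    0    0   -1]
  r2: [   0    0    1    0   -1]
  r3: [   0    0    0    1    2]
Fix exponent of Q at 1; solve each RREF row for its pivot's exponent:
  r0: exp(F) + (0)·1 = 0 ⇒ exp(F) = 0
  r1: exp(R) + (-1)·1 = 0 ⇒ exp(R) = 1
  r2: exp(κ) + (-1)·1 = 0 ⇒ exp(κ) = 1
  r3: exp(V) + (2)·1 = 0 ⇒ exp(V) = -2
Π_1 = R · κ · V^-2 · Q

["0", "1", "1", "-2", "1"]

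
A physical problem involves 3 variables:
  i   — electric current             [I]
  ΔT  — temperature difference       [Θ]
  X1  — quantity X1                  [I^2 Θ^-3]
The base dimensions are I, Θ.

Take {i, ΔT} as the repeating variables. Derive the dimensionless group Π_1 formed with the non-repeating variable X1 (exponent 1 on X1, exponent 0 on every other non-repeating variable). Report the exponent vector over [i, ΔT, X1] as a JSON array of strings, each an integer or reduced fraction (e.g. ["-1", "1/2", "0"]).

Write exponents as rows I,Θ / cols i,ΔT,X1:
  I: [ 1  0  2]
  Θ: [ 0  1 -3]
Row reduction gives pivot columns i,ΔT; rank = 2
Pivot set = {i,ΔT}, free = {X1}
RREF:
  r0: [   1    0    2]
  r1: [   0    1   -3]
Fix exponent of X1 at 1; solve each RREF row for its pivot's exponent:
  r0: exp(i) + (2)·1 = 0 ⇒ exp(i) = -2
  r1: exp(ΔT) + (-3)·1 = 0 ⇒ exp(ΔT) = 3
Π_1 = i^-2 · ΔT^3 · X1

["-2", "3", "1"]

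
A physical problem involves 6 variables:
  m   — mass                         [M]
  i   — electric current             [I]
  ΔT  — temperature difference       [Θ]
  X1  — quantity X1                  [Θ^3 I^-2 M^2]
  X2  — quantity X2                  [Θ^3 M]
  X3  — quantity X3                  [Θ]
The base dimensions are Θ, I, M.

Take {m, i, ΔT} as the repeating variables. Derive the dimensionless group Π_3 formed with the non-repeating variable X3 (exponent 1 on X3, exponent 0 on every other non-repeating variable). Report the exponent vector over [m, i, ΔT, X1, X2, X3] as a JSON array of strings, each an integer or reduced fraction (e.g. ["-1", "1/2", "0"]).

["0", "0", "-1", "0", "0", "1"]

Exponent matrix [Θ,I,M] × [m,i,ΔT,X1,X2,X3]:
  Θ: [ 0  0  1  3  3  1]
  I: [ 0  1  0 -2  0  0]
  M: [ 1  0  0  2  1  0]
Echelon form has 3 nonzero rows (pivots: m,i,ΔT)
Repeat: m,i,ΔT; free: X1,X2,X3
RREF:
  r0: [   1    0    0    2    1    0]
  r1: [   0    1    0   -2    0    0]
  r2: [   0    0    1    3    3    1]
Fix exponent of X3 at 1, X1 at 0, X2 at 0; solve each RREF row for its pivot's exponent:
  r0: exp(m) + (0)·1 = 0 ⇒ exp(m) = 0
  r1: exp(i) + (0)·1 = 0 ⇒ exp(i) = 0
  r2: exp(ΔT) + (1)·1 = 0 ⇒ exp(ΔT) = -1
Π_3 = ΔT^-1 · X3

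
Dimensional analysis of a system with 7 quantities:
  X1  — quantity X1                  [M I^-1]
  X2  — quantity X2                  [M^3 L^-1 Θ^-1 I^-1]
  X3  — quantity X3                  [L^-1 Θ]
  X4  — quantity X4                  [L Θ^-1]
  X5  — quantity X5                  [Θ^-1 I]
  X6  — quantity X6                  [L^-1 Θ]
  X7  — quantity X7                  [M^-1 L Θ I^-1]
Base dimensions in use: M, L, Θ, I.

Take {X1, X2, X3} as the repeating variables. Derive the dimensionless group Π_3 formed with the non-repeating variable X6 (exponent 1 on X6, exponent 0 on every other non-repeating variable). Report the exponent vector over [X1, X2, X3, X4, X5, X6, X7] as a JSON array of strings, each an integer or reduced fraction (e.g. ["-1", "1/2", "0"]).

Dimensional matrix (M×L×Θ×I by X1×X2×X3×X4×X5×X6×X7):
  M: [ 1  3  0  0  0  0 -1]
  L: [ 0 -1 -1  1  0 -1  1]
  Θ: [ 0 -1  1 -1 -1  1  1]
  I: [-1 -1  0  0  1  0 -1]
Row reduction gives pivot columns X1,X2,X3; rank = 3
Pivot set = {X1,X2,X3}, free = {X4,X5,X6,X7}
RREF:
  r0: [   1    0    0    0 -3/2    0    2]
  r1: [   0    1    0    0  1/2    0   -1]
  r2: [   0    0    1   -1 -1/2    1    0]
  r3: [   0    0    0    0    0    0    0]
Fix exponent of X6 at 1, X4 at 0, X5 at 0, X7 at 0; solve each RREF row for its pivot's exponent:
  r0: exp(X1) + (0)·1 = 0 ⇒ exp(X1) = 0
  r1: exp(X2) + (0)·1 = 0 ⇒ exp(X2) = 0
  r2: exp(X3) + (1)·1 = 0 ⇒ exp(X3) = -1
Π_3 = X3^-1 · X6

["0", "0", "-1", "0", "0", "1", "0"]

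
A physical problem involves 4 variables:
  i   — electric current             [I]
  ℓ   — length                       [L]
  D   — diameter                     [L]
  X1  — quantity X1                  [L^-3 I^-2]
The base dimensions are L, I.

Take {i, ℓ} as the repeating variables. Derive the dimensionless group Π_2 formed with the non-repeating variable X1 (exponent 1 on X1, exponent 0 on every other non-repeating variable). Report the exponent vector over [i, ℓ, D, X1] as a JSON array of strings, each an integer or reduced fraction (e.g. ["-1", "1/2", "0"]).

Exponent matrix [L,I] × [i,ℓ,D,X1]:
  L: [ 0  1  1 -3]
  I: [ 1  0  0 -2]
Echelon form has 2 nonzero rows (pivots: i,ℓ)
Pivot set = {i,ℓ}, free = {D,X1}
RREF:
  r0: [   1    0    0   -2]
  r1: [   0    1    1   -3]
Fix exponent of X1 at 1, D at 0; solve each RREF row for its pivot's exponent:
  r0: exp(i) + (-2)·1 = 0 ⇒ exp(i) = 2
  r1: exp(ℓ) + (-3)·1 = 0 ⇒ exp(ℓ) = 3
Π_2 = i^2 · ℓ^3 · X1

["2", "3", "0", "1"]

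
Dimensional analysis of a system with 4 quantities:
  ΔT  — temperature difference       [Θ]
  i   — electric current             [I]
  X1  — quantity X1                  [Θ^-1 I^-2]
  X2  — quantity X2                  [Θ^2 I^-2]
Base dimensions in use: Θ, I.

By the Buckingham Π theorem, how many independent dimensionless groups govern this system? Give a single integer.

2

Write exponents as rows Θ,I / cols ΔT,i,X1,X2:
  Θ: [ 1  0 -1  2]
  I: [ 0  1 -2 -2]
Row reduction gives pivot columns ΔT,i; rank = 2
4 vars − rank 2 = 2 Π groups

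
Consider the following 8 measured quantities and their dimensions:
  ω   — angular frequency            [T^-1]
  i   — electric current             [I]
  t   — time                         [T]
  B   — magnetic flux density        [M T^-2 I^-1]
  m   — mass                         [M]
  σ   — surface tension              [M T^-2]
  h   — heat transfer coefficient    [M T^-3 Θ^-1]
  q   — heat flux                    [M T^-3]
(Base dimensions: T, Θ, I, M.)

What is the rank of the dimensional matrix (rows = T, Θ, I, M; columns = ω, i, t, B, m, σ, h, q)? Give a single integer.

Exponent matrix [T,Θ,I,M] × [ω,i,t,B,m,σ,h,q]:
  T: [-1  0  1 -2  0 -2 -3 -3]
  Θ: [ 0  0  0  0  0  0 -1  0]
  I: [ 0  1  0 -1  0  0  0  0]
  M: [ 0  0  0  1  1  1  1  1]
Row reduction gives pivot columns ω,i,B,h; rank = 4

4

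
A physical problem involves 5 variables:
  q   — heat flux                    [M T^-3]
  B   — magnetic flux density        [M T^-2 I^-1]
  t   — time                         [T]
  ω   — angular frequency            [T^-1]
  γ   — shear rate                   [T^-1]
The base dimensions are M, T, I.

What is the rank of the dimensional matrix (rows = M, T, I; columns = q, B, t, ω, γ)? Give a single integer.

3

Exponent matrix [M,T,I] × [q,B,t,ω,γ]:
  M: [ 1  1  0  0  0]
  T: [-3 -2  1 -1 -1]
  I: [ 0 -1  0  0  0]
RREF → pivots at {q,B,t} ⇒ r = 3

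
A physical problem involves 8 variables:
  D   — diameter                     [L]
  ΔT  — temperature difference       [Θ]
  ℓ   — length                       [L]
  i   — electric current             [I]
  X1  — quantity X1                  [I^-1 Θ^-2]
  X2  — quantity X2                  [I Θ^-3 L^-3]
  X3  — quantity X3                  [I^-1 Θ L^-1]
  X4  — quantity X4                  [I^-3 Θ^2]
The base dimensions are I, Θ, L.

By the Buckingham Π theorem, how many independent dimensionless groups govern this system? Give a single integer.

5

Dimensional matrix (I×Θ×L by D×ΔT×ℓ×i×X1×X2×X3×X4):
  I: [ 0  0  0  1 -1  1 -1 -3]
  Θ: [ 0  1  0  0 -2 -3  1  2]
  L: [ 1  0  1  0  0 -3 -1  0]
Row reduction gives pivot columns D,ΔT,i; rank = 3
n=8, r=3 ⇒ 5 dimensionless groups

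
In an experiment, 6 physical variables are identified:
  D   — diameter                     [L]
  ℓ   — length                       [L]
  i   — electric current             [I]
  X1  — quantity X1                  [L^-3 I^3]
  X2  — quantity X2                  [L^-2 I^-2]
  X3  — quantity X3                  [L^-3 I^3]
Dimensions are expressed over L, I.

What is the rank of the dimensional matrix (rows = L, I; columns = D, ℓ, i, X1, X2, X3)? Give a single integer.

Exponent matrix [L,I] × [D,ℓ,i,X1,X2,X3]:
  L: [ 1  1  0 -3 -2 -3]
  I: [ 0  0  1  3 -2  3]
Echelon form has 2 nonzero rows (pivots: D,i)

2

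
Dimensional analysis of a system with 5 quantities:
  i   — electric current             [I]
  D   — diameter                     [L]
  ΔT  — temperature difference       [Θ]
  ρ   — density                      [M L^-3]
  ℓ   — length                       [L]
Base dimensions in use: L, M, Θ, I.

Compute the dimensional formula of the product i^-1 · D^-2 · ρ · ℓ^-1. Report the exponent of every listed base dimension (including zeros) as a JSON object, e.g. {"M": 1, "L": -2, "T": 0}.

{"L": -6, "M": 1, "Θ": 0, "I": -1}

Exponent matrix [L,M,Θ,I] × [i,D,ΔT,ρ,ℓ]:
  L: [ 0  1  0 -3  1]
  M: [ 0  0  0  1  0]
  Θ: [ 0  0  1  0  0]
  I: [ 1  0  0  0  0]
  [L]: (-1)·0+(-2)·1+(1)·-3+(-1)·1 = -6
  [M]: (-1)·0+(-2)·0+(1)·1+(-1)·0 = 1
  [Θ]: (-1)·0+(-2)·0+(1)·0+(-1)·0 = 0
  [I]: (-1)·1+(-2)·0+(1)·0+(-1)·0 = -1
⇒ L^-6 M I^-1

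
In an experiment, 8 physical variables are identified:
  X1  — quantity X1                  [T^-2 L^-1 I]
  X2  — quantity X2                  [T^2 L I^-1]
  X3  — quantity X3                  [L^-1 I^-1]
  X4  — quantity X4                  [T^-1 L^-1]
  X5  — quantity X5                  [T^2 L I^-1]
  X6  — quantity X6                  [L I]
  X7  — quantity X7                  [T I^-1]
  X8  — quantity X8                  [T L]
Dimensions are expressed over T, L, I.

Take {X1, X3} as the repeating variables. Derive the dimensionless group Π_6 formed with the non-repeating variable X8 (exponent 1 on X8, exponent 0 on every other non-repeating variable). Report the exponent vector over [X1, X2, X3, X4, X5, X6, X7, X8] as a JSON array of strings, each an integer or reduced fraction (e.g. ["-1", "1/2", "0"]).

Write exponents as rows T,L,I / cols X1,X2,X3,X4,X5,X6,X7,X8:
  T: [-2  2  0 -1  2  0  1  1]
  L: [-1  1 -1 -1  1  1  0  1]
  I: [ 1 -1 -1  0 -1  1 -1  0]
Echelon form has 2 nonzero rows (pivots: X1,X3)
Pivot set = {X1,X3}, free = {X2,X4,X5,X6,X7,X8}
RREF:
  r0: [   1   -1    0  1/2   -1    0 -1/2 -1/2]
  r1: [   0    0    1  1/2    0   -1  1/2 -1/2]
  r2: [   0    0    0    0    0    0    0    0]
Fix exponent of X8 at 1, X2 at 0, X4 at 0, X5 at 0, X6 at 0, X7 at 0; solve each RREF row for its pivot's exponent:
  r0: exp(X1) + (-1/2)·1 = 0 ⇒ exp(X1) = 1/2
  r1: exp(X3) + (-1/2)·1 = 0 ⇒ exp(X3) = 1/2
Π_6 = X1^(1/2) · X3^(1/2) · X8

["1/2", "0", "1/2", "0", "0", "0", "0", "1"]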